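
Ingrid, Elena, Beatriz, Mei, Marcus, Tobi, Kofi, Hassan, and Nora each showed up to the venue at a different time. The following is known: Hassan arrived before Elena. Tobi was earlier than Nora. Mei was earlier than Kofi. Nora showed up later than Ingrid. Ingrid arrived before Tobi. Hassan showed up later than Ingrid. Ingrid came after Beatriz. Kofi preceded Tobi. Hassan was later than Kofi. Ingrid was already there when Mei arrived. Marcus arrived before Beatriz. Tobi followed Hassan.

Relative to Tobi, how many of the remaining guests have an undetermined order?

Forced before Tobi: Beatriz, Hassan, Ingrid, Kofi, Marcus, and Mei; forced after Tobi: Nora.
That leaves Elena with no forced order relative to Tobi — 1.

1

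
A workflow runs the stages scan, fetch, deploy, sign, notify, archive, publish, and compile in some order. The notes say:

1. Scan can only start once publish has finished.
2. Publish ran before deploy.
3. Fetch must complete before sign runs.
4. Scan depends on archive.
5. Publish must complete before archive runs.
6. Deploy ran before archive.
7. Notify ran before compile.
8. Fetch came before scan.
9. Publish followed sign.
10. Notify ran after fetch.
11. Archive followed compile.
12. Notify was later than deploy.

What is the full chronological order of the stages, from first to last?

The constraints fix every adjacent pair, so only one ordering works:
fetch → sign → publish → deploy → notify → compile → archive → scan.

fetch, sign, publish, deploy, notify, compile, archive, scan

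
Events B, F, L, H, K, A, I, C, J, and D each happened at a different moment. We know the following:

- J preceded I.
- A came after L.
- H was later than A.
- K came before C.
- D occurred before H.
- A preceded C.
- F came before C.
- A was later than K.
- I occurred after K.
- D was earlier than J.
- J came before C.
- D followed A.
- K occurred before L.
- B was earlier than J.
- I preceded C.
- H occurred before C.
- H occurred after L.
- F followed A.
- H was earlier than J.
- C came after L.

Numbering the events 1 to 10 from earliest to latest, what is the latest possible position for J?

8

J must come before C and I — 2 events forced after it.
Everything else can be placed before J in some valid order, so J can sit as late as position 10 − 2 = 8.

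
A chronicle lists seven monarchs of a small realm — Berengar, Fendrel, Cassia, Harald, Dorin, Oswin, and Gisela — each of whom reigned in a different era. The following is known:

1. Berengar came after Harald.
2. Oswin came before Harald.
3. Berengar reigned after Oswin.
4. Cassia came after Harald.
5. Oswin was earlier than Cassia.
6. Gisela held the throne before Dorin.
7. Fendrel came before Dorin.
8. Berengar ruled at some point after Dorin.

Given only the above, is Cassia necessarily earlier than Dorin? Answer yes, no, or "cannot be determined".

No chain of stated constraints runs from Cassia to Dorin, and none runs from Dorin to Cassia either.
So the relative order of Cassia and Dorin is not fixed by the given facts.

cannot be determined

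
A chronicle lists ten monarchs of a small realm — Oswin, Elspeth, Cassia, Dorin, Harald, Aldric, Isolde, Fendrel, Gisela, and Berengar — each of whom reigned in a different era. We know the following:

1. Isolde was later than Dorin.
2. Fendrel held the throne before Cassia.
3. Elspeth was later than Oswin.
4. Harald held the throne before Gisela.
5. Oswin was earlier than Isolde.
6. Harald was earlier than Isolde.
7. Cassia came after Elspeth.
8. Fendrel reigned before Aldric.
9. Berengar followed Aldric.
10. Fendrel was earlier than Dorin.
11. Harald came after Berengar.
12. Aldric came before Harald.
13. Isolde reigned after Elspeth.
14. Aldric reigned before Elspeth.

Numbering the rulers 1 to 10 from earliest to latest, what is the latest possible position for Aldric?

4

Aldric must come before Berengar, Cassia, Elspeth, Gisela, Harald, and Isolde — 6 rulers forced after them.
Everything else can be placed before Aldric in some valid order, so Aldric can sit as late as position 10 − 6 = 4.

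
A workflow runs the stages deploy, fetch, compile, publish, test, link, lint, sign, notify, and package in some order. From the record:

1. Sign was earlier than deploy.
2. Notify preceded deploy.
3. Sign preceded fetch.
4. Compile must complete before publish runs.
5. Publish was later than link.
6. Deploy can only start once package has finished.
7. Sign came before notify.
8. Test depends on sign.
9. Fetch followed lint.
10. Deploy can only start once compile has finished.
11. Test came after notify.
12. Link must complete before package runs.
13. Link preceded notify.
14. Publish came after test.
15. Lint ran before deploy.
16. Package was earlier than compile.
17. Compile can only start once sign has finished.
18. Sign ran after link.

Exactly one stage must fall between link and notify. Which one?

Tracing the constraints gives link → sign → notify, so sign sits after link and before notify.
No other stage is forced both after link and before notify.

sign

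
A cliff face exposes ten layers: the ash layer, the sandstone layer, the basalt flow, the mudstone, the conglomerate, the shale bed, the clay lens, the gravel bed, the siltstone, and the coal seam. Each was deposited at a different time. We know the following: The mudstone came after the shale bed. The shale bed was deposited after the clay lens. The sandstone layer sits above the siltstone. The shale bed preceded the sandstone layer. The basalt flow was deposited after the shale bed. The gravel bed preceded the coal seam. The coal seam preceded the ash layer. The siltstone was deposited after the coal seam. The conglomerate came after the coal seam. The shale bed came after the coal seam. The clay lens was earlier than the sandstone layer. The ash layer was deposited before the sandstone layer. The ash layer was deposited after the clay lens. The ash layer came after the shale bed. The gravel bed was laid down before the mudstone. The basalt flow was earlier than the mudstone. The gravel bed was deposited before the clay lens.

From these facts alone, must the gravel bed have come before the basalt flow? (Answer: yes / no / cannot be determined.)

yes

Chain the constraints: the gravel bed → the coal seam → the shale bed → the basalt flow. Each link is directly stated, so the gravel bed comes before the basalt flow.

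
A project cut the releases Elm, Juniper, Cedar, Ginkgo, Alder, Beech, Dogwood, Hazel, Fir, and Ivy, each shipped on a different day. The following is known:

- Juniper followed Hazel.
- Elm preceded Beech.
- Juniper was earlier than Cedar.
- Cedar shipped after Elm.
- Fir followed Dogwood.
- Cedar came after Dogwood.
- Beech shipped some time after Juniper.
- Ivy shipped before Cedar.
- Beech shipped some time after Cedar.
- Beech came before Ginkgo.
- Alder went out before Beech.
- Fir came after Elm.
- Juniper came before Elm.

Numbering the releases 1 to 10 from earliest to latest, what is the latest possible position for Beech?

Beech must come before Ginkgo — 1 release forced after it.
Everything else can be placed before Beech in some valid order, so Beech can sit as late as position 10 − 1 = 9.

9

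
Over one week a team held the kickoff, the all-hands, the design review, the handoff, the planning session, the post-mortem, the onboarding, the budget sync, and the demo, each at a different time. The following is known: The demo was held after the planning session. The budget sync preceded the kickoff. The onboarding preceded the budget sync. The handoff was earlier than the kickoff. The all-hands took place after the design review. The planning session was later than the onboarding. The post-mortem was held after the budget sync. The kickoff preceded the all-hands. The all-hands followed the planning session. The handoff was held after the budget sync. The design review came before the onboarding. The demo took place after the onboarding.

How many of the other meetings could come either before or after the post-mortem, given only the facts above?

5

Forced before the post-mortem: the budget sync, the design review, and the onboarding.
That leaves the all-hands, the demo, the handoff, the kickoff, and the planning session with no forced order relative to the post-mortem — 5.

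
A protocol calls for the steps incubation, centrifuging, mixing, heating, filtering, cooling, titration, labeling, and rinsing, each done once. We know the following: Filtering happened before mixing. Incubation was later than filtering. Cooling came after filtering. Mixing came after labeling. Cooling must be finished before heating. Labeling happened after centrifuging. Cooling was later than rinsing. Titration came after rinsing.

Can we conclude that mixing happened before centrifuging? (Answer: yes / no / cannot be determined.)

no

Tracing the constraints gives centrifuging → labeling → mixing, so centrifuging must come before mixing.
That means mixing cannot be before centrifuging.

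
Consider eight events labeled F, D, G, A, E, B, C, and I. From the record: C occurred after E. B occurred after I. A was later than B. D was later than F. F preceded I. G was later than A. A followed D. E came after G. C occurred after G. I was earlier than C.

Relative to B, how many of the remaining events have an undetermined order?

Forced before B: F and I; forced after B: A, C, E, and G.
That leaves D with no forced order relative to B — 1.

1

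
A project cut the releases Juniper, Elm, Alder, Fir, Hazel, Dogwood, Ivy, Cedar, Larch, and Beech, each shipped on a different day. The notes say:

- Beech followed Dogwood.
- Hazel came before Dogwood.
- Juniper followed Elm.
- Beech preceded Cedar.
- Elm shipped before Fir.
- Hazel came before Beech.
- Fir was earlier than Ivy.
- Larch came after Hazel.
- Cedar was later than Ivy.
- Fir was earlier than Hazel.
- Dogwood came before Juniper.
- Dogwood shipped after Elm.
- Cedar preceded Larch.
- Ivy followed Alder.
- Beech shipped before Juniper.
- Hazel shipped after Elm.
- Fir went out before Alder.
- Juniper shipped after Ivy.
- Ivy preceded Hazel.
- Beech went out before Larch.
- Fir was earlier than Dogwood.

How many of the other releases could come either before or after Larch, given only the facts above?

1

Forced before Larch: Alder, Beech, Cedar, Dogwood, Elm, Fir, Hazel, and Ivy.
That leaves Juniper with no forced order relative to Larch — 1.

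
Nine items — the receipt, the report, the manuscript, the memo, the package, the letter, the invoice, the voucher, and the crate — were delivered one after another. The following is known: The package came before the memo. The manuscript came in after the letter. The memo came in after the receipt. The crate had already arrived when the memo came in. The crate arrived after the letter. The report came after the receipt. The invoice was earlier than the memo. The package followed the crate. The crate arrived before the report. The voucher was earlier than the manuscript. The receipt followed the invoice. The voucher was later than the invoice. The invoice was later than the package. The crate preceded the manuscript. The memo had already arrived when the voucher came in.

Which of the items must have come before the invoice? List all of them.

Directly stated before the invoice: the package.
The crate reaches the invoice via the crate → the package → the invoice.
The letter reaches the invoice via the letter → the crate → the package → the invoice.

the crate, the letter, the package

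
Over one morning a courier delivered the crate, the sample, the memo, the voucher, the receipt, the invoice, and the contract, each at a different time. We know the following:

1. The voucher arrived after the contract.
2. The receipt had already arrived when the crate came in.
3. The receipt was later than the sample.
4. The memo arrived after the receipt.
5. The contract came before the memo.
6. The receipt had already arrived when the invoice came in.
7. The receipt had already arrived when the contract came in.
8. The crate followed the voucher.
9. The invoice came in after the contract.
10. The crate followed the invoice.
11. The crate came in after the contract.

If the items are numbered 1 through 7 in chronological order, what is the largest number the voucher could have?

6

The voucher must come before the crate — 1 item forced after it.
Everything else can be placed before the voucher in some valid order, so the voucher can sit as late as position 7 − 1 = 6.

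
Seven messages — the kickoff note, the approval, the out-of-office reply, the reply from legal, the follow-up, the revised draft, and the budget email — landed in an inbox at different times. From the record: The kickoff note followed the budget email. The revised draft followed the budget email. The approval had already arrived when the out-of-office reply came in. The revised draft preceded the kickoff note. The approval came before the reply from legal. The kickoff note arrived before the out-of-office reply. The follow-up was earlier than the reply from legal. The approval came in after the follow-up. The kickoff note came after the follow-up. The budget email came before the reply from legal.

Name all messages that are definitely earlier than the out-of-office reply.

the approval, the budget email, the follow-up, the kickoff note, the revised draft

Directly stated before the out-of-office reply: the approval and the kickoff note.
The budget email reaches the out-of-office reply via the budget email → the kickoff note → the out-of-office reply.
The follow-up reaches the out-of-office reply via the follow-up → the approval → the out-of-office reply.
The revised draft reaches the out-of-office reply via the revised draft → the kickoff note → the out-of-office reply.
No chain forces the reply from legal ahead of the out-of-office reply.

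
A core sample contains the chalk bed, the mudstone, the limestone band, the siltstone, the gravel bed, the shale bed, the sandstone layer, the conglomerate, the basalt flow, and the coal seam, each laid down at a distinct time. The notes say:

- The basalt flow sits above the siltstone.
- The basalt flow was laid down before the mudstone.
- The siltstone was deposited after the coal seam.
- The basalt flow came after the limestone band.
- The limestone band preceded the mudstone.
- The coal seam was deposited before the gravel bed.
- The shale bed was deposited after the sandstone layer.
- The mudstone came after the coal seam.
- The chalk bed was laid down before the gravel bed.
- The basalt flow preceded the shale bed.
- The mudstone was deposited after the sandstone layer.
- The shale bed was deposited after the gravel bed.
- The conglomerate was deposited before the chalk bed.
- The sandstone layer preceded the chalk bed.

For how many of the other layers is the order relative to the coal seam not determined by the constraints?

4

Forced after the coal seam: the basalt flow, the gravel bed, the mudstone, the shale bed, and the siltstone.
That leaves the chalk bed, the conglomerate, the limestone band, and the sandstone layer with no forced order relative to the coal seam — 4.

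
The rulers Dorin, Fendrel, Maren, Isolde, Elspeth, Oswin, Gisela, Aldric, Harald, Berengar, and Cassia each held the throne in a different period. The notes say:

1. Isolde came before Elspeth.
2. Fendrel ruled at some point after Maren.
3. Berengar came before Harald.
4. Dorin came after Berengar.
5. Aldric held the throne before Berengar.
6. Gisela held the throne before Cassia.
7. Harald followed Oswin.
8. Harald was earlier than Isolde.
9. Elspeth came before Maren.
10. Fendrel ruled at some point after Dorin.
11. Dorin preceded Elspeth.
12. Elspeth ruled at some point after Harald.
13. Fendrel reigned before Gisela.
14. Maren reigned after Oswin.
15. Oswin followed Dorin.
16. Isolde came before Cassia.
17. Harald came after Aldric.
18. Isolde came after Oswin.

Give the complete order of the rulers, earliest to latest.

The constraints fix every adjacent pair, so only one ordering works:
Aldric → Berengar → Dorin → Oswin → Harald → Isolde → Elspeth → Maren → Fendrel → Gisela → Cassia.

Aldric, Berengar, Dorin, Oswin, Harald, Isolde, Elspeth, Maren, Fendrel, Gisela, Cassia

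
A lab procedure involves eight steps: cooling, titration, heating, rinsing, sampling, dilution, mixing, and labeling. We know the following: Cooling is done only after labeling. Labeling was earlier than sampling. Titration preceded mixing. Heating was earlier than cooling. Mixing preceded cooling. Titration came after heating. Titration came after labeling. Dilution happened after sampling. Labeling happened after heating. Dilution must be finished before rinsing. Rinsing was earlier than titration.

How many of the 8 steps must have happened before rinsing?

4

Directly stated before rinsing: dilution.
Heating reaches rinsing via heating → labeling → sampling → dilution → rinsing.
Labeling reaches rinsing via labeling → sampling → dilution → rinsing.
Sampling reaches rinsing via sampling → dilution → rinsing.
That's dilution, heating, labeling, and sampling — 4 in all.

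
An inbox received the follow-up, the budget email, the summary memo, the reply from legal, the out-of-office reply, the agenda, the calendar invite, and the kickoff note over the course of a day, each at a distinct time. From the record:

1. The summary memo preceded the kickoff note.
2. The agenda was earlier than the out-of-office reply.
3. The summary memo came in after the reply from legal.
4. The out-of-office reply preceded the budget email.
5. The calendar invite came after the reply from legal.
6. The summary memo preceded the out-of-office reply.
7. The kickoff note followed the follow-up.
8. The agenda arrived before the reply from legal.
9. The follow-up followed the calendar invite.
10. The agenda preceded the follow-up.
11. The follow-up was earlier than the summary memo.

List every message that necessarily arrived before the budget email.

the agenda, the calendar invite, the follow-up, the out-of-office reply, the reply from legal, the summary memo

Directly stated before the budget email: the out-of-office reply.
The agenda reaches the budget email via the agenda → the out-of-office reply → the budget email.
The calendar invite reaches the budget email via the calendar invite → the follow-up → the summary memo → the out-of-office reply → the budget email.
The follow-up reaches the budget email via the follow-up → the summary memo → the out-of-office reply → the budget email.
Likewise the reply from legal and the summary memo each reach the budget email by chaining the stated constraints.
No chain forces the kickoff note ahead of the budget email.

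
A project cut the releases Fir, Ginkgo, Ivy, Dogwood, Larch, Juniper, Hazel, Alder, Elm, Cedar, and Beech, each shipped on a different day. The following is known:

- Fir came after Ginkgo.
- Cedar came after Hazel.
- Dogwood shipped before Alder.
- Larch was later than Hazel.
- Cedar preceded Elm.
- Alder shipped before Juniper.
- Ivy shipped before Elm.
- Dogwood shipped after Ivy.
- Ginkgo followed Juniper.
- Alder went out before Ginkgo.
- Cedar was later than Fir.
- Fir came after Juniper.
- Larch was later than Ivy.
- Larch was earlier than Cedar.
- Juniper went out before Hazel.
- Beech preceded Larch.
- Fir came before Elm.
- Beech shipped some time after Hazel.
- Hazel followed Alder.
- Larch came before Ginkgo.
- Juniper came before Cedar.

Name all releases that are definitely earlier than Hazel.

Alder, Dogwood, Ivy, Juniper

Directly stated before Hazel: Alder and Juniper.
Dogwood reaches Hazel via Dogwood → Alder → Hazel.
Ivy reaches Hazel via Ivy → Dogwood → Alder → Hazel.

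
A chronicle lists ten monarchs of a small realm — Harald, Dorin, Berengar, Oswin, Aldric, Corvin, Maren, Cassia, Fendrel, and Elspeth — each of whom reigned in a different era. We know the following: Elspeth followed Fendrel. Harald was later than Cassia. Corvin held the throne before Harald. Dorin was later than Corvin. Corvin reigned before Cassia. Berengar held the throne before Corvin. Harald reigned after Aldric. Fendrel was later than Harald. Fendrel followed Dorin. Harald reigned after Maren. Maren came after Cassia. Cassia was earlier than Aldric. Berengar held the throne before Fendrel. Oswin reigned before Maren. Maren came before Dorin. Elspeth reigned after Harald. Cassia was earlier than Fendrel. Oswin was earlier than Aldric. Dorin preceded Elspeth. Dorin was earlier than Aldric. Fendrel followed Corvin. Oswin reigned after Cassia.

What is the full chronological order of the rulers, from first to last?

The constraints fix every adjacent pair, so only one ordering works:
Berengar → Corvin → Cassia → Oswin → Maren → Dorin → Aldric → Harald → Fendrel → Elspeth.

Berengar, Corvin, Cassia, Oswin, Maren, Dorin, Aldric, Harald, Fendrel, Elspeth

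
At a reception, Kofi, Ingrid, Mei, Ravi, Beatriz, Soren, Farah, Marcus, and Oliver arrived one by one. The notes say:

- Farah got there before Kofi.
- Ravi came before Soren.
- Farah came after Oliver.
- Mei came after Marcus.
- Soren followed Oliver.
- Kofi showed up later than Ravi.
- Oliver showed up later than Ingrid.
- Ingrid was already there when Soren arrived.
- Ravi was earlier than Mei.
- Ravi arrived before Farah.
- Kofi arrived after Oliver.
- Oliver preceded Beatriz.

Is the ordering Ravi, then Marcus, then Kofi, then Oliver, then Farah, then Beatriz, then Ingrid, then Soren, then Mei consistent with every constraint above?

no

The constraints require Oliver before Kofi, but in the proposed sequence Kofi appears ahead of Oliver. That one violation is enough.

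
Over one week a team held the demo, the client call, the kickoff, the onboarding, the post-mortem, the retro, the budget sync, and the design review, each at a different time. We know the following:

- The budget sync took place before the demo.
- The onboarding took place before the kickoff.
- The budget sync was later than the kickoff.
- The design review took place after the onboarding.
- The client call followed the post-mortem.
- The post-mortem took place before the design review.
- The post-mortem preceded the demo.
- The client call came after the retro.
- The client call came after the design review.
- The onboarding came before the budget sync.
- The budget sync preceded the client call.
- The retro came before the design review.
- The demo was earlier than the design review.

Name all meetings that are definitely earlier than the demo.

the budget sync, the kickoff, the onboarding, the post-mortem

Directly stated before the demo: the budget sync and the post-mortem.
The kickoff reaches the demo via the kickoff → the budget sync → the demo.
The onboarding reaches the demo via the onboarding → the budget sync → the demo.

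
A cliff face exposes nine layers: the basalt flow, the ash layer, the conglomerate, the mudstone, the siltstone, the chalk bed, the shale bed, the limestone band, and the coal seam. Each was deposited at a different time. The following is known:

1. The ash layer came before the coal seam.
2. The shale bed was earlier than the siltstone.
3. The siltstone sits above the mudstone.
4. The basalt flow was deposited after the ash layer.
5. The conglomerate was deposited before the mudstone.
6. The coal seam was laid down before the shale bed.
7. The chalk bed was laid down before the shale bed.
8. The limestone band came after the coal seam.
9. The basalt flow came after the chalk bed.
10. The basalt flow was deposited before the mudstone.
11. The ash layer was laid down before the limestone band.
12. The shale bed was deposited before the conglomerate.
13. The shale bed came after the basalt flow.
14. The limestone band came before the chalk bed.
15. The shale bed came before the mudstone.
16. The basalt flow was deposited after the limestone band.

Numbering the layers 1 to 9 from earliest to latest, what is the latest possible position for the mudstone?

8

The mudstone must come before the siltstone — 1 layer forced after it.
Everything else can be placed before the mudstone in some valid order, so the mudstone can sit as late as position 9 − 1 = 8.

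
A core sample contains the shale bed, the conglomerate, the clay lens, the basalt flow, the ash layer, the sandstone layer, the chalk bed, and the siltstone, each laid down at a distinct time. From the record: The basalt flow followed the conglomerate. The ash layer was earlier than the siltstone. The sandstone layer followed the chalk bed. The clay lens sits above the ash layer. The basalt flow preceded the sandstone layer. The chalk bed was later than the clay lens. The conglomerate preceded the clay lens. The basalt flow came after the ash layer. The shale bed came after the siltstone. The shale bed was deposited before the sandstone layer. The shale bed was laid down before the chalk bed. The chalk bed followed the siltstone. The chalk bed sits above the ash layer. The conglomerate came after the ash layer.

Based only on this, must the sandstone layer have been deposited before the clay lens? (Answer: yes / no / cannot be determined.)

Tracing the constraints gives the clay lens → the chalk bed → the sandstone layer, so the clay lens must come before the sandstone layer.
That means the sandstone layer cannot be before the clay lens.

no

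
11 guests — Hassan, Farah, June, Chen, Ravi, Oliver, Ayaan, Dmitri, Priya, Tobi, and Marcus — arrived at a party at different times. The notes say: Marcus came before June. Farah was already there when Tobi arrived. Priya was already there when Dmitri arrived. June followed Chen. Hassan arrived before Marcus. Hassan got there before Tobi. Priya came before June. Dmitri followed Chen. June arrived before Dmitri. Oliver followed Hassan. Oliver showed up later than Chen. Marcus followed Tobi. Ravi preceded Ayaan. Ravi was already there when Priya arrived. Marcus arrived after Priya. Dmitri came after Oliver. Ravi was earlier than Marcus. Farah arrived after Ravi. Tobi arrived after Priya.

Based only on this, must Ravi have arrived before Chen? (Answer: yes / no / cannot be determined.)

No chain of stated constraints runs from Ravi to Chen, and none runs from Chen to Ravi either.
So the relative order of Ravi and Chen is not fixed by the given facts.

cannot be determined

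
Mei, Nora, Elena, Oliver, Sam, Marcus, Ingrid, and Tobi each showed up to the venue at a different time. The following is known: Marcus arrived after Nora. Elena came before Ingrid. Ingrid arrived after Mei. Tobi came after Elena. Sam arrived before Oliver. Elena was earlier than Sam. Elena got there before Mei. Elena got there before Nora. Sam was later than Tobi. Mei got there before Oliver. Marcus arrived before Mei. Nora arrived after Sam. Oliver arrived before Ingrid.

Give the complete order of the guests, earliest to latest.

Elena, Tobi, Sam, Nora, Marcus, Mei, Oliver, Ingrid

The constraints fix every adjacent pair, so only one ordering works:
Elena → Tobi → Sam → Nora → Marcus → Mei → Oliver → Ingrid.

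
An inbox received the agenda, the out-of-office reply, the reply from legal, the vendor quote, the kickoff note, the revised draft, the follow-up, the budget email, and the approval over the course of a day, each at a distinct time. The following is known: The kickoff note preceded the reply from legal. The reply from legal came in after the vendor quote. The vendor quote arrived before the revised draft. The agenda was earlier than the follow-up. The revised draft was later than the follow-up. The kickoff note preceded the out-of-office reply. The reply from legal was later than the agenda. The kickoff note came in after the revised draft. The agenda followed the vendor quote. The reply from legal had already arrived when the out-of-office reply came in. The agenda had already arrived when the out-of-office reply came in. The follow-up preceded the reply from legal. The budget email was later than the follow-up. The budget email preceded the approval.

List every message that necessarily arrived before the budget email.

Directly stated before the budget email: the follow-up.
The agenda reaches the budget email via the agenda → the follow-up → the budget email.
The vendor quote reaches the budget email via the vendor quote → the agenda → the follow-up → the budget email.

the agenda, the follow-up, the vendor quote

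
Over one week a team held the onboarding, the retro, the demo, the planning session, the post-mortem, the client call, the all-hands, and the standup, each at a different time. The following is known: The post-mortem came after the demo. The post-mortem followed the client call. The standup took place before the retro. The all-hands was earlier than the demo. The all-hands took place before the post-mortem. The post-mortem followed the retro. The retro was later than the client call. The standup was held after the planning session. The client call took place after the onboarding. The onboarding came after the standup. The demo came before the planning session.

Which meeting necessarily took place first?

the all-hands

The all-hands has a chain of constraints placing it before every other meeting, so the all-hands must be first.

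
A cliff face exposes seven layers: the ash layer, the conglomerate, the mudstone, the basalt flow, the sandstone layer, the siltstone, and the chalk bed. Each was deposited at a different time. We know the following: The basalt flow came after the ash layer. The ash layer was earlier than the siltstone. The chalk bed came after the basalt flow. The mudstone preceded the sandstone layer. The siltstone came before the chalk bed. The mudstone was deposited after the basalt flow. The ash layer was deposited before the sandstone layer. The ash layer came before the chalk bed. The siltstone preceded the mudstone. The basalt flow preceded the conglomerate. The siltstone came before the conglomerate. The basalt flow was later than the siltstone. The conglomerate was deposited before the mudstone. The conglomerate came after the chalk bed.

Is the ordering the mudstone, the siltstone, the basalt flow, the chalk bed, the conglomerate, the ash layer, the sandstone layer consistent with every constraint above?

The constraints require the ash layer before the chalk bed, but in the proposed sequence the chalk bed appears ahead of the ash layer. That one violation is enough.

no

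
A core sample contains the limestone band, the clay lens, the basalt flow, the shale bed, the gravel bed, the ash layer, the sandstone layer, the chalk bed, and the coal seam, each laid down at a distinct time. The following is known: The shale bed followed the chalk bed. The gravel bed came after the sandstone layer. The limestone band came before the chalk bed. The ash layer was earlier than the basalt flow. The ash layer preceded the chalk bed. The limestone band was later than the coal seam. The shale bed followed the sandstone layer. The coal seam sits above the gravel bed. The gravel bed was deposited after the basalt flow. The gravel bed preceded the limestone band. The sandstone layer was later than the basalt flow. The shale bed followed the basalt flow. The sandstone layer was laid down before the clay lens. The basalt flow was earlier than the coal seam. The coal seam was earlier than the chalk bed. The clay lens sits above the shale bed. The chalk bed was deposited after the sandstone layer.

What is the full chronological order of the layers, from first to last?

The constraints fix every adjacent pair, so only one ordering works:
the ash layer → the basalt flow → the sandstone layer → the gravel bed → the coal seam → the limestone band → the chalk bed → the shale bed → the clay lens.

the ash layer, the basalt flow, the sandstone layer, the gravel bed, the coal seam, the limestone band, the chalk bed, the shale bed, the clay lens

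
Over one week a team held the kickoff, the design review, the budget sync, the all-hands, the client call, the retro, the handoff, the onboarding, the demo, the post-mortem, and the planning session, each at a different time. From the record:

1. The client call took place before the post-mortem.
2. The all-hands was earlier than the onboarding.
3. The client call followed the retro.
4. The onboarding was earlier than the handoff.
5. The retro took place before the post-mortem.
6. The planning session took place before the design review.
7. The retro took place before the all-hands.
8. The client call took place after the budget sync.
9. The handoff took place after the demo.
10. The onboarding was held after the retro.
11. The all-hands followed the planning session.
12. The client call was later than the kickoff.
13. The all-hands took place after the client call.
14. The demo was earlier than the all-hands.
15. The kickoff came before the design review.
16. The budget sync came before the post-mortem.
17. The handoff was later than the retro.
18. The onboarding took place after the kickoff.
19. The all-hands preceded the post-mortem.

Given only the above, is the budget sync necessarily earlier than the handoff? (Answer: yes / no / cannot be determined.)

Chain the constraints: the budget sync → the client call → the all-hands → the onboarding → the handoff. Each link is directly stated, so the budget sync comes before the handoff.

yes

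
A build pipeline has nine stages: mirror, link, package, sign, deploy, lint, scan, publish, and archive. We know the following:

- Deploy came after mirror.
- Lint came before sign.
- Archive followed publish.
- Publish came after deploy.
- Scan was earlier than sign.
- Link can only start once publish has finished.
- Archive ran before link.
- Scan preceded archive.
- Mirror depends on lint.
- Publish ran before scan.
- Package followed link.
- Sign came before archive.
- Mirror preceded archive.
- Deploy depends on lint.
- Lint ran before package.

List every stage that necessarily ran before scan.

deploy, lint, mirror, publish

Directly stated before scan: publish.
Deploy reaches scan via deploy → publish → scan.
Lint reaches scan via lint → deploy → publish → scan.
Mirror reaches scan via mirror → deploy → publish → scan.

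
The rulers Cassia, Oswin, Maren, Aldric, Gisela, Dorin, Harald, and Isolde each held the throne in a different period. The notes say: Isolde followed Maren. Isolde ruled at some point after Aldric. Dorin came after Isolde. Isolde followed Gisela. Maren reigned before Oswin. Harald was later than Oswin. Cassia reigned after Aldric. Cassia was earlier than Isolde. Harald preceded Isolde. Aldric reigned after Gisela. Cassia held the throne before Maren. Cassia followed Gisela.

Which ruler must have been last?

Every other ruler has a chain of constraints placing them before Dorin, so Dorin is last.

Dorin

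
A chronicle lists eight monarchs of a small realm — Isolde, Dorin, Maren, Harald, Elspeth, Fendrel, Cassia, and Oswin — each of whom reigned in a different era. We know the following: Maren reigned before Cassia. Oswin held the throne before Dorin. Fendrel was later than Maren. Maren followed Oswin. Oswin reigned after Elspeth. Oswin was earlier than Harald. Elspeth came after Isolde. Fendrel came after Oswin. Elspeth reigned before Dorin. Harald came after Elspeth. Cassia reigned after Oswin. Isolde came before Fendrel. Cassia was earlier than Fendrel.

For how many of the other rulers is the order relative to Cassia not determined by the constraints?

2

Forced before Cassia: Elspeth, Isolde, Maren, and Oswin; forced after Cassia: Fendrel.
That leaves Dorin and Harald with no forced order relative to Cassia — 2.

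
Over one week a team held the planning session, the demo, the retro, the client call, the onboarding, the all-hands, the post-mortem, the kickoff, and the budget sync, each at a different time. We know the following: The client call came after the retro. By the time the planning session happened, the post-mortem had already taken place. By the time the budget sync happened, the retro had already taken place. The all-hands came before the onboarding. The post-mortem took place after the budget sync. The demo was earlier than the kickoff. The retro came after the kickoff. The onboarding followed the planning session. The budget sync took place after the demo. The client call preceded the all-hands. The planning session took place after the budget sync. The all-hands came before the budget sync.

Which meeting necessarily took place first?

The demo has a chain of constraints placing it before every other meeting, so the demo must be first.

the demo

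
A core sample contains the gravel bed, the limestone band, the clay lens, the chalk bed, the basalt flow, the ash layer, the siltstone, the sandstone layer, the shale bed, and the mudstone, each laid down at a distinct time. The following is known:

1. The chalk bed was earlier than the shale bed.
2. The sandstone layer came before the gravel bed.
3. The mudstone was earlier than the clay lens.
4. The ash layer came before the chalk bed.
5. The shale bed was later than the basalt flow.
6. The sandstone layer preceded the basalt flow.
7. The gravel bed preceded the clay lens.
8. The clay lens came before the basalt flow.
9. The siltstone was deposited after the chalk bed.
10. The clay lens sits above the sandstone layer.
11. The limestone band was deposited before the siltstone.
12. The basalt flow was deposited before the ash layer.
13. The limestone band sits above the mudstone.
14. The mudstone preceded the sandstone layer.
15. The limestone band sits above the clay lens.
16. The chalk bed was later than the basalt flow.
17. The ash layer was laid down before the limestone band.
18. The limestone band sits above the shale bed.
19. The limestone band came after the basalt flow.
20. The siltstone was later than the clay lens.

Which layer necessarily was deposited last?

Every other layer has a chain of constraints placing it before the siltstone, so the siltstone is last.

the siltstone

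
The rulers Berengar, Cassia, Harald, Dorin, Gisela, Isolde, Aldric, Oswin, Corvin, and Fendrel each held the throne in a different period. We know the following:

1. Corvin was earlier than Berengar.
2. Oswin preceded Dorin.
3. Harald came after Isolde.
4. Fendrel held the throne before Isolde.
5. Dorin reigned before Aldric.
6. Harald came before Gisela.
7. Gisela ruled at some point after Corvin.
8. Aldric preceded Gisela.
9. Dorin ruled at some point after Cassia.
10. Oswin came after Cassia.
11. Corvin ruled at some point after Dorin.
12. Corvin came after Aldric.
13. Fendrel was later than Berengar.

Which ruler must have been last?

Gisela

Every other ruler has a chain of constraints placing them before Gisela, so Gisela is last.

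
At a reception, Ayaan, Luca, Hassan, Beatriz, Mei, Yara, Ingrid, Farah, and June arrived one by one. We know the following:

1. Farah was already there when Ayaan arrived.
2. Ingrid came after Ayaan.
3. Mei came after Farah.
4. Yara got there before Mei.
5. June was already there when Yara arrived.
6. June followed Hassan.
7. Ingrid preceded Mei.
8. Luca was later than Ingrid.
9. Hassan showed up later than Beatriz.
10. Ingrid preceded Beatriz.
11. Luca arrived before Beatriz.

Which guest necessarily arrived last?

Mei

Every other guest has a chain of constraints placing them before Mei, so Mei is last.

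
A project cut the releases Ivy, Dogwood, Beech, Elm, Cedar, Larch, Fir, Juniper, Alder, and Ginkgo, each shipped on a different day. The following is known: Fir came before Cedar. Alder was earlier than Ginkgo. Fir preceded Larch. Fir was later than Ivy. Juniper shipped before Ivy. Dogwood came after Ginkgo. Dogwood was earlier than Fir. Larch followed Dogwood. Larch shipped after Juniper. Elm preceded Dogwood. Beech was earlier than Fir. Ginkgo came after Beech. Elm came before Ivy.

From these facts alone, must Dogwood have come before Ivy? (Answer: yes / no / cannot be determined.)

cannot be determined

No chain of stated constraints runs from Dogwood to Ivy, and none runs from Ivy to Dogwood either.
So the relative order of Dogwood and Ivy is not fixed by the given facts.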